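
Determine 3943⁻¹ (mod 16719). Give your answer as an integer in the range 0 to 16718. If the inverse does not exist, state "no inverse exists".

8845

Run Euclid on (16719, 3943):
16719 = 4*3943 + 947
3943 = 4*947 + 155
947 = 6*155 + 17
155 = 9*17 + 2
17 = 8*2 + 1
2 = 2*1 + 0
The gcd is 1. Working backward:
1 = 17 − 8·2
1 = −8·155 + 73·17
1 = 73·947 − 446·155
1 = −446·3943 + 1857·947
1 = 1857·16719 − 7874·3943
Thus 3943·(-7874) ≡ 1 (mod 16719); reducing, -7874 mod 16719 = 8845.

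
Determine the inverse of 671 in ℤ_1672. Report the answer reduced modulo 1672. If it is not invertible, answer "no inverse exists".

no inverse exists

Euclidean algorithm on 1672, 671:
1672 = 2·671 + 330
671 = 2·330 + 11
330 = 30·11 + 0
The gcd is 11, not 1, hence no inverse exists.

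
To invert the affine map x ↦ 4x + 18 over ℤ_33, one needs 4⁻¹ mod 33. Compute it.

25

Run Euclid on (33, 4):
33 = 8·4 + 1
4 = 4·1 + 0
The gcd is 1. Working backward:
1 = 33 − 8·4
So 4·(-8) ≡ 1 (mod 33), and -8 ≡ 25 (mod 33).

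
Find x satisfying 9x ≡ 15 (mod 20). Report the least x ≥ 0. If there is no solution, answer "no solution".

First find gcd(9, 20):
20 = 2*9 + 2
9 = 4*2 + 1
2 = 2*1 + 0
gcd = 1, so a unique solution mod 20 exists.
Back-substitute for the Bézout coefficients:
1 = 9 − 4·2
1 = −4·20 + 9·9
So 9·(9) ≡ 1 (mod 20), giving 9⁻¹ ≡ 9.
x ≡ 9⁻¹·15 ≡ 9·15 ≡ 15 (mod 20).

15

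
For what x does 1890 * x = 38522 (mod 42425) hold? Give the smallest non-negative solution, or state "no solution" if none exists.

gcd(1890, 42425):
42425 = 22*1890 + 845
1890 = 2*845 + 200
845 = 4*200 + 45
200 = 4*45 + 20
45 = 2*20 + 5
20 = 4*5 + 0
gcd = 5, but 5 ∤ 38522, so the congruence has no solution.

no solution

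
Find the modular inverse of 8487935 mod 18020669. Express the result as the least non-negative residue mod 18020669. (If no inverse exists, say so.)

Apply the Euclidean algorithm to 18020669 and 8487935:
18020669 = 2×8487935 + 1044799
8487935 = 8×1044799 + 129543
1044799 = 8×129543 + 8455
129543 = 15×8455 + 2718
8455 = 3×2718 + 301
2718 = 9×301 + 9
301 = 33×9 + 4
9 = 2×4 + 1
4 = 4×1 + 0
The gcd is 1. Working backward:
1 = 9 − 2·4
1 = −2·301 + 67·9
1 = 67·2718 − 605·301
1 = −605·8455 + 1882·2718
1 = 1882·129543 − 28835·8455
1 = −28835·1044799 + 232562·129543
1 = 232562·8487935 − 1889331·1044799
1 = −1889331·18020669 + 4011224·8487935
So 8487935·4011224 ≡ 1 (mod 18020669).

4011224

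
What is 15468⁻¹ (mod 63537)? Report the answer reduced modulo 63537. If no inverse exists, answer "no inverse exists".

Compute gcd(15468, 63537):
63537 = 4·15468 + 1665
15468 = 9·1665 + 483
1665 = 3·483 + 216
483 = 2·216 + 51
216 = 4·51 + 12
51 = 4·12 + 3
12 = 4·3 + 0
Since gcd = 3 > 1, 15468 is not a unit mod 63537.

no inverse exists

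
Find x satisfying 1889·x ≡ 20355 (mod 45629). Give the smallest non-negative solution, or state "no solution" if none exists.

45519

First find gcd(1889, 45629):
45629 = 24·1889 + 293
1889 = 6·293 + 131
293 = 2·131 + 31
131 = 4·31 + 7
31 = 4·7 + 3
7 = 2·3 + 1
3 = 3·1 + 0
gcd = 1, so a unique solution mod 45629 exists.
Back-substitute for the Bézout coefficients:
1 = 7 − 2·3
1 = −2·31 + 9·7
1 = 9·131 − 38·31
1 = −38·293 + 85·131
1 = 85·1889 − 548·293
1 = −548·45629 + 13237·1889
So 1889·(13237) ≡ 1 (mod 45629), giving 1889⁻¹ ≡ 13237.
x ≡ 1889⁻¹·20355 ≡ 13237·20355 ≡ 45519 (mod 45629).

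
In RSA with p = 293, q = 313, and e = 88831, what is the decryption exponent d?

φ(n) = (p−1)(q−1) = 292·312 = 91104.
Need d with 88831·d ≡ 1 (mod 91104). Apply the extended Euclidean algorithm:
91104 = 1*88831 + 2273
88831 = 39*2273 + 184
2273 = 12*184 + 65
184 = 2*65 + 54
65 = 1*54 + 11
54 = 4*11 + 10
11 = 1*10 + 1
10 = 10*1 + 0
Back-substitute:
1 = 11 − 10
1 = −54 + 5·11
1 = 5·65 − 6·54
1 = −6·184 + 17·65
1 = 17·2273 − 210·184
1 = −210·88831 + 8207·2273
1 = 8207·91104 − 8417·88831
So 88831·(-8417) ≡ 1 (mod 91104), hence d ≡ -8417 ≡ 82687 (mod 91104).

82687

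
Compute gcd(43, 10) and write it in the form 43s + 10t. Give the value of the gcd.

1

Euclidean algorithm:
43 = 4·10 + 3
10 = 3·3 + 1
3 = 3·1 + 0
gcd(43, 10) = 1.
Working backward:
1 = 10 − 3·3
1 = −3·43 + 13·10
So 1 = (-3)·43 + (13)·10.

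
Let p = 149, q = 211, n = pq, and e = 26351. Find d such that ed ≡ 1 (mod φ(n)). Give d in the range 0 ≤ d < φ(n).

13151

φ(n) = (p−1)(q−1) = 148·210 = 31080.
Need d with 26351·d ≡ 1 (mod 31080). Apply the extended Euclidean algorithm:
31080 = 1×26351 + 4729
26351 = 5×4729 + 2706
4729 = 1×2706 + 2023
2706 = 1×2023 + 683
2023 = 2×683 + 657
683 = 1×657 + 26
657 = 25×26 + 7
26 = 3×7 + 5
7 = 1×5 + 2
5 = 2×2 + 1
2 = 2×1 + 0
Back-substitute:
1 = 5 − 2·2
1 = −2·7 + 3·5
1 = 3·26 − 11·7
1 = −11·657 + 278·26
1 = 278·683 − 289·657
1 = −289·2023 + 856·683
1 = 856·2706 − 1145·2023
1 = −1145·4729 + 2001·2706
1 = 2001·26351 − 11150·4729
1 = −11150·31080 + 13151·26351
So 26351·13151 ≡ 1 (mod 31080), hence d = 13151.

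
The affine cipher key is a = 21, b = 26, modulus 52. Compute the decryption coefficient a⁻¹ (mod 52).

5

gcd(52, 21) by repeated division:
52 = 2·21 + 10
21 = 2·10 + 1
10 = 10·1 + 0
Since gcd(21, 52) = 1, back-substitute to write 1 as a combination:
1 = 21 − 2·10
1 = −2·52 + 5·21
So 21·5 ≡ 1 (mod 52).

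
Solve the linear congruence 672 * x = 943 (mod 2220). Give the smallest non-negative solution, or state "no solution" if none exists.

no solution

gcd(672, 2220):
2220 = 3*672 + 204
672 = 3*204 + 60
204 = 3*60 + 24
60 = 2*24 + 12
24 = 2*12 + 0
gcd = 12, but 12 ∤ 943, so the congruence has no solution.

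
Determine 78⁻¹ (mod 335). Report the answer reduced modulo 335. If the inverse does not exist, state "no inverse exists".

gcd(335, 78) by repeated division:
335 = 4×78 + 23
78 = 3×23 + 9
23 = 2×9 + 5
9 = 1×5 + 4
5 = 1×4 + 1
4 = 4×1 + 0
The gcd is 1. Working backward:
1 = 5 − 4
1 = −9 + 2·5
1 = 2·23 − 5·9
1 = −5·78 + 17·23
1 = 17·335 − 73·78
Hence 78⁻¹ ≡ -73 ≡ 262 (mod 335).

262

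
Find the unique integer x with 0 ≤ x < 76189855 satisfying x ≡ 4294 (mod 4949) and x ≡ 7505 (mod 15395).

66513905

Write x = 4294 + 4949·k. Then 4949·k ≡ 7505 − 4294 ≡ 3211 (mod 15395).
Need 4949⁻¹ mod 15395. Extended Euclid on (15395, 4949):
15395 = 3×4949 + 548
4949 = 9×548 + 17
548 = 32×17 + 4
17 = 4×4 + 1
4 = 4×1 + 0
Back-substitute:
1 = 17 − 4·4
1 = −4·548 + 129·17
1 = 129·4949 − 1165·548
1 = −1165·15395 + 3624·4949
4949⁻¹ ≡ 3624 (mod 15395), so k ≡ 3624·3211 ≡ 13439 (mod 15395).
x = 4294 + 4949·13439 = 66513905.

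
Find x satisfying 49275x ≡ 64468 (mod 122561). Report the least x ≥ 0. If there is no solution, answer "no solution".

First find gcd(49275, 122561):
122561 = 2·49275 + 24011
49275 = 2·24011 + 1253
24011 = 19·1253 + 204
1253 = 6·204 + 29
204 = 7·29 + 1
29 = 29·1 + 0
gcd = 1, so a unique solution mod 122561 exists.
Back-substitute for the Bézout coefficients:
1 = 204 − 7·29
1 = −7·1253 + 43·204
1 = 43·24011 − 824·1253
1 = −824·49275 + 1691·24011
1 = 1691·122561 − 4206·49275
So 49275·(-4206) ≡ 1 (mod 122561), giving 49275⁻¹ ≡ 118355.
x ≡ 49275⁻¹·64468 ≡ 118355·64468 ≡ 75085 (mod 122561).

75085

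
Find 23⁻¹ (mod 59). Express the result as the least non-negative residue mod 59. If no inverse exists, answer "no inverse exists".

gcd(59, 23) by repeated division:
59 = 2·23 + 13
23 = 1·13 + 10
13 = 1·10 + 3
10 = 3·3 + 1
3 = 3·1 + 0
gcd = 1, so the inverse exists. Back-substitute:
1 = 10 − 3·3
1 = −3·13 + 4·10
1 = 4·23 − 7·13
1 = −7·59 + 18·23
So 23·18 ≡ 1 (mod 59).

18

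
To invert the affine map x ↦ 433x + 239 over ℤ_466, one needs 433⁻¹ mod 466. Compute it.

353

gcd(466, 433) by repeated division:
466 = 1×433 + 33
433 = 13×33 + 4
33 = 8×4 + 1
4 = 4×1 + 0
The gcd is 1. Working backward:
1 = 33 − 8·4
1 = −8·433 + 105·33
1 = 105·466 − 113·433
Thus 433·(-113) ≡ 1 (mod 466); reducing, -113 mod 466 = 353.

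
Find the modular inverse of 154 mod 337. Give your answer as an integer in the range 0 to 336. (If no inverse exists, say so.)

151

Apply the Euclidean algorithm to 337 and 154:
337 = 2×154 + 29
154 = 5×29 + 9
29 = 3×9 + 2
9 = 4×2 + 1
2 = 2×1 + 0
The gcd is 1. Working backward:
1 = 9 − 4·2
1 = −4·29 + 13·9
1 = 13·154 − 69·29
1 = −69·337 + 151·154
So 154·151 ≡ 1 (mod 337).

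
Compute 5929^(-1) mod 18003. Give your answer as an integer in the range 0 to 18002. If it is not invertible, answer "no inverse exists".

4084

Run Euclid on (18003, 5929):
18003 = 3·5929 + 216
5929 = 27·216 + 97
216 = 2·97 + 22
97 = 4·22 + 9
22 = 2·9 + 4
9 = 2·4 + 1
4 = 4·1 + 0
Since gcd(5929, 18003) = 1, back-substitute to write 1 as a combination:
1 = 9 − 2·4
1 = −2·22 + 5·9
1 = 5·97 − 22·22
1 = −22·216 + 49·97
1 = 49·5929 − 1345·216
1 = −1345·18003 + 4084·5929
So 5929·4084 ≡ 1 (mod 18003).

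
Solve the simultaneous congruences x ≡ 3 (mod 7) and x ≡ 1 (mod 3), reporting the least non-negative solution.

Write x = 3 + 7·k. Then 7·k ≡ 1 − 3 ≡ 1 (mod 3).
Need 7⁻¹ mod 3. Extended Euclid on (3, 1):
3 = 3*1 + 0
7⁻¹ ≡ 1 (mod 3), so k ≡ 1·1 ≡ 1 (mod 3).
x = 3 + 7·1 = 10.

10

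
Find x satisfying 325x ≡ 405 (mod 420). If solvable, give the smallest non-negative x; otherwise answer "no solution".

9

First find gcd(325, 420):
420 = 1×325 + 95
325 = 3×95 + 40
95 = 2×40 + 15
40 = 2×15 + 10
15 = 1×10 + 5
10 = 2×5 + 0
gcd = 5 and 5 | 405, so solutions exist. Divide through by 5: 65x ≡ 81 (mod 84).
Now find 65⁻¹ mod 84:
84 = 1·65 + 19
65 = 3·19 + 8
19 = 2·8 + 3
8 = 2·3 + 2
3 = 1·2 + 1
2 = 2·1 + 0
Back-substitute:
1 = 3 − 2
1 = −8 + 3·3
1 = 3·19 − 7·8
1 = −7·65 + 24·19
1 = 24·84 − 31·65
So 65·(-31) ≡ 1 (mod 84), i.e. 65⁻¹ ≡ 53.
Then x ≡ 53·81 ≡ 9 (mod 84); the smallest non-negative solution is x = 9.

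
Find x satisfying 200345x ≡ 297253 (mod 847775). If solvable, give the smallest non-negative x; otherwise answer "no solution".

gcd(200345, 847775):
847775 = 4×200345 + 46395
200345 = 4×46395 + 14765
46395 = 3×14765 + 2100
14765 = 7×2100 + 65
2100 = 32×65 + 20
65 = 3×20 + 5
20 = 4×5 + 0
gcd = 5, but 5 ∤ 297253, so the congruence has no solution.

no solution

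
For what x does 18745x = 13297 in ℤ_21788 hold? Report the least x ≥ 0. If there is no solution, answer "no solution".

1757

First find gcd(18745, 21788):
21788 = 1*18745 + 3043
18745 = 6*3043 + 487
3043 = 6*487 + 121
487 = 4*121 + 3
121 = 40*3 + 1
3 = 3*1 + 0
gcd = 1, so a unique solution mod 21788 exists.
Back-substitute for the Bézout coefficients:
1 = 121 − 40·3
1 = −40·487 + 161·121
1 = 161·3043 − 1006·487
1 = −1006·18745 + 6197·3043
1 = 6197·21788 − 7203·18745
So 18745·(-7203) ≡ 1 (mod 21788), giving 18745⁻¹ ≡ 14585.
x ≡ 18745⁻¹·13297 ≡ 14585·13297 ≡ 1757 (mod 21788).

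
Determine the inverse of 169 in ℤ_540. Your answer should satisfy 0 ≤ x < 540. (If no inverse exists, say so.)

409

gcd(540, 169) by repeated division:
540 = 3×169 + 33
169 = 5×33 + 4
33 = 8×4 + 1
4 = 4×1 + 0
Since gcd(169, 540) = 1, back-substitute to write 1 as a combination:
1 = 33 − 8·4
1 = −8·169 + 41·33
1 = 41·540 − 131·169
So 169·(-131) ≡ 1 (mod 540), and -131 ≡ 409 (mod 540).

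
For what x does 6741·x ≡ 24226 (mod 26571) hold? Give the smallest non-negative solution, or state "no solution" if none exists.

gcd(6741, 26571):
26571 = 3·6741 + 6348
6741 = 1·6348 + 393
6348 = 16·393 + 60
393 = 6·60 + 33
60 = 1·33 + 27
33 = 1·27 + 6
27 = 4·6 + 3
6 = 2·3 + 0
gcd = 3, but 3 ∤ 24226, so the congruence has no solution.

no solution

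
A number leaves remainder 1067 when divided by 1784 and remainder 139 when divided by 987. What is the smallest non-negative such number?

Write x = 1067 + 1784·k. Then 1784·k ≡ 139 − 1067 ≡ 59 (mod 987).
Need 1784⁻¹ mod 987. Extended Euclid on (987, 797):
987 = 1·797 + 190
797 = 4·190 + 37
190 = 5·37 + 5
37 = 7·5 + 2
5 = 2·2 + 1
2 = 2·1 + 0
Back-substitute:
1 = 5 − 2·2
1 = −2·37 + 15·5
1 = 15·190 − 77·37
1 = −77·797 + 323·190
1 = 323·987 − 400·797
1784⁻¹ ≡ 587 (mod 987), so k ≡ 587·59 ≡ 88 (mod 987).
x = 1067 + 1784·88 = 158059.

158059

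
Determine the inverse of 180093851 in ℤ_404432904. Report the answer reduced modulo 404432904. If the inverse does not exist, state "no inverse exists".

386187035

Extended Euclidean algorithm:
404432904 = 2*180093851 + 44245202
180093851 = 4*44245202 + 3113043
44245202 = 14*3113043 + 662600
3113043 = 4*662600 + 462643
662600 = 1*462643 + 199957
462643 = 2*199957 + 62729
199957 = 3*62729 + 11770
62729 = 5*11770 + 3879
11770 = 3*3879 + 133
3879 = 29*133 + 22
133 = 6*22 + 1
22 = 22*1 + 0
Since gcd(180093851, 404432904) = 1, back-substitute to write 1 as a combination:
1 = 133 − 6·22
1 = −6·3879 + 175·133
1 = 175·11770 − 531·3879
1 = −531·62729 + 2830·11770
1 = 2830·199957 − 9021·62729
1 = −9021·462643 + 20872·199957
1 = 20872·662600 − 29893·462643
1 = −29893·3113043 + 140444·662600
1 = 140444·44245202 − 1996109·3113043
1 = −1996109·180093851 + 8124880·44245202
1 = 8124880·404432904 − 18245869·180093851
Thus 180093851·(-18245869) ≡ 1 (mod 404432904); reducing, -18245869 mod 404432904 = 386187035.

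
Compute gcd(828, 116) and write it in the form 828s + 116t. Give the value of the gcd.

Repeated division:
828 = 7·116 + 16
116 = 7·16 + 4
16 = 4·4 + 0
gcd(828, 116) = 4.
Back-substituting:
4 = 116 − 7·16
4 = −7·828 + 50·116
So 4 = (-7)·828 + (50)·116.

4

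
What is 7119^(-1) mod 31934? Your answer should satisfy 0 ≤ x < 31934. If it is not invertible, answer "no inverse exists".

Euclidean algorithm on 31934, 7119:
31934 = 4×7119 + 3458
7119 = 2×3458 + 203
3458 = 17×203 + 7
203 = 29×7 + 0
gcd(7119, 31934) = 7 ≠ 1, so 7119 has no multiplicative inverse modulo 31934.

no inverse exists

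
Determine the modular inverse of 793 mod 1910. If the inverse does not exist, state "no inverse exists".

Run Euclid on (1910, 793):
1910 = 2*793 + 324
793 = 2*324 + 145
324 = 2*145 + 34
145 = 4*34 + 9
34 = 3*9 + 7
9 = 1*7 + 2
7 = 3*2 + 1
2 = 2*1 + 0
Since gcd(793, 1910) = 1, back-substitute to write 1 as a combination:
1 = 7 − 3·2
1 = −3·9 + 4·7
1 = 4·34 − 15·9
1 = −15·145 + 64·34
1 = 64·324 − 143·145
1 = −143·793 + 350·324
1 = 350·1910 − 843·793
Thus 793·(-843) ≡ 1 (mod 1910); reducing, -843 mod 1910 = 1067.

1067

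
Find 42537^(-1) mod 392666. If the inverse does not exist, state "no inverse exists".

gcd(392666, 42537) by repeated division:
392666 = 9*42537 + 9833
42537 = 4*9833 + 3205
9833 = 3*3205 + 218
3205 = 14*218 + 153
218 = 1*153 + 65
153 = 2*65 + 23
65 = 2*23 + 19
23 = 1*19 + 4
19 = 4*4 + 3
4 = 1*3 + 1
3 = 3*1 + 0
The gcd is 1. Working backward:
1 = 4 − 3
1 = −19 + 5·4
1 = 5·23 − 6·19
1 = −6·65 + 17·23
1 = 17·153 − 40·65
1 = −40·218 + 57·153
1 = 57·3205 − 838·218
1 = −838·9833 + 2571·3205
1 = 2571·42537 − 11122·9833
1 = −11122·392666 + 102669·42537
So 42537·102669 ≡ 1 (mod 392666).

102669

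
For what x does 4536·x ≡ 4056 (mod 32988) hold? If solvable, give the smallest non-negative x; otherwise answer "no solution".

First find gcd(4536, 32988):
32988 = 7*4536 + 1236
4536 = 3*1236 + 828
1236 = 1*828 + 408
828 = 2*408 + 12
408 = 34*12 + 0
gcd = 12 and 12 | 4056, so solutions exist. Divide through by 12: 378x ≡ 338 (mod 2749).
Now find 378⁻¹ mod 2749:
2749 = 7·378 + 103
378 = 3·103 + 69
103 = 1·69 + 34
69 = 2·34 + 1
34 = 34·1 + 0
Back-substitute:
1 = 69 − 2·34
1 = −2·103 + 3·69
1 = 3·378 − 11·103
1 = −11·2749 + 80·378
So 378⁻¹ ≡ 80 (mod 2749).
Then x ≡ 80·338 ≡ 2299 (mod 2749); the smallest non-negative solution is x = 2299.

2299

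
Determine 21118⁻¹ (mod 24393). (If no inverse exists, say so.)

8059

Run Euclid on (24393, 21118):
24393 = 1*21118 + 3275
21118 = 6*3275 + 1468
3275 = 2*1468 + 339
1468 = 4*339 + 112
339 = 3*112 + 3
112 = 37*3 + 1
3 = 3*1 + 0
The gcd is 1. Working backward:
1 = 112 − 37·3
1 = −37·339 + 112·112
1 = 112·1468 − 485·339
1 = −485·3275 + 1082·1468
1 = 1082·21118 − 6977·3275
1 = −6977·24393 + 8059·21118
So 21118·8059 ≡ 1 (mod 24393).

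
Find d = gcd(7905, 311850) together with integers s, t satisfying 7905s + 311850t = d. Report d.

15

Euclidean algorithm:
311850 = 39*7905 + 3555
7905 = 2*3555 + 795
3555 = 4*795 + 375
795 = 2*375 + 45
375 = 8*45 + 15
45 = 3*15 + 0
gcd(7905, 311850) = 15.
Back-substituting:
15 = 375 − 8·45
15 = −8·795 + 17·375
15 = 17·3555 − 76·795
15 = −76·7905 + 169·3555
15 = 169·311850 − 6667·7905
So 15 = (169)·311850 + (-6667)·7905.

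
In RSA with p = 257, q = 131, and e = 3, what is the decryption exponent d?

22187

φ(n) = (p−1)(q−1) = 256·130 = 33280.
Need d with 3·d ≡ 1 (mod 33280). Apply the extended Euclidean algorithm:
33280 = 11093·3 + 1
3 = 3·1 + 0
Back-substitute:
1 = 33280 − 11093·3
So 3·(-11093) ≡ 1 (mod 33280), hence d ≡ -11093 ≡ 22187 (mod 33280).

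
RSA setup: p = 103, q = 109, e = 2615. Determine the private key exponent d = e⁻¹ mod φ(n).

φ(n) = (p−1)(q−1) = 102·108 = 11016.
Need d with 2615·d ≡ 1 (mod 11016). Apply the extended Euclidean algorithm:
11016 = 4·2615 + 556
2615 = 4·556 + 391
556 = 1·391 + 165
391 = 2·165 + 61
165 = 2·61 + 43
61 = 1·43 + 18
43 = 2·18 + 7
18 = 2·7 + 4
7 = 1·4 + 3
4 = 1·3 + 1
3 = 3·1 + 0
Back-substitute:
1 = 4 − 3
1 = −7 + 2·4
1 = 2·18 − 5·7
1 = −5·43 + 12·18
1 = 12·61 − 17·43
1 = −17·165 + 46·61
1 = 46·391 − 109·165
1 = −109·556 + 155·391
1 = 155·2615 − 729·556
1 = −729·11016 + 3071·2615
So 2615·3071 ≡ 1 (mod 11016), hence d = 3071.

3071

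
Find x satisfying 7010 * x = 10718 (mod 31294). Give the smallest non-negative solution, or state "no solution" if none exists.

First find gcd(7010, 31294):
31294 = 4·7010 + 3254
7010 = 2·3254 + 502
3254 = 6·502 + 242
502 = 2·242 + 18
242 = 13·18 + 8
18 = 2·8 + 2
8 = 4·2 + 0
gcd = 2 and 2 | 10718, so solutions exist. Divide through by 2: 3505x ≡ 5359 (mod 15647).
Now find 3505⁻¹ mod 15647:
15647 = 4×3505 + 1627
3505 = 2×1627 + 251
1627 = 6×251 + 121
251 = 2×121 + 9
121 = 13×9 + 4
9 = 2×4 + 1
4 = 4×1 + 0
Back-substitute:
1 = 9 − 2·4
1 = −2·121 + 27·9
1 = 27·251 − 56·121
1 = −56·1627 + 363·251
1 = 363·3505 − 782·1627
1 = −782·15647 + 3491·3505
So 3505⁻¹ ≡ 3491 (mod 15647).
Then x ≡ 3491·5359 ≡ 10104 (mod 15647); the smallest non-negative solution is x = 10104.

10104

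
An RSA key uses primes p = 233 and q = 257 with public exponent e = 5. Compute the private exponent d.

23757

φ(n) = (p−1)(q−1) = 232·256 = 59392.
Need d with 5·d ≡ 1 (mod 59392). Apply the extended Euclidean algorithm:
59392 = 11878*5 + 2
5 = 2*2 + 1
2 = 2*1 + 0
Back-substitute:
1 = 5 − 2·2
1 = −2·59392 + 23757·5
So 5·23757 ≡ 1 (mod 59392), hence d = 23757.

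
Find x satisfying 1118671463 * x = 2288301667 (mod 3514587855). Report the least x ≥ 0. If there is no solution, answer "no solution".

First find gcd(1118671463, 3514587855):
3514587855 = 3·1118671463 + 158573466
1118671463 = 7·158573466 + 8657201
158573466 = 18·8657201 + 2743848
8657201 = 3·2743848 + 425657
2743848 = 6·425657 + 189906
425657 = 2·189906 + 45845
189906 = 4·45845 + 6526
45845 = 7·6526 + 163
6526 = 40·163 + 6
163 = 27·6 + 1
6 = 6·1 + 0
gcd = 1, so a unique solution mod 3514587855 exists.
Back-substitute for the Bézout coefficients:
1 = 163 − 27·6
1 = −27·6526 + 1081·163
1 = 1081·45845 − 7594·6526
1 = −7594·189906 + 31457·45845
1 = 31457·425657 − 70508·189906
1 = −70508·2743848 + 454505·425657
1 = 454505·8657201 − 1434023·2743848
1 = −1434023·158573466 + 26266919·8657201
1 = 26266919·1118671463 − 185302456·158573466
1 = −185302456·3514587855 + 582174287·1118671463
So 1118671463·(582174287) ≡ 1 (mod 3514587855), giving 1118671463⁻¹ ≡ 582174287.
x ≡ 1118671463⁻¹·2288301667 ≡ 582174287·2288301667 ≡ 661239239 (mod 3514587855).

661239239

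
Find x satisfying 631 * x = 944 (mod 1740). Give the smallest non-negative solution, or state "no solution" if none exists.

First find gcd(631, 1740):
1740 = 2*631 + 478
631 = 1*478 + 153
478 = 3*153 + 19
153 = 8*19 + 1
19 = 19*1 + 0
gcd = 1, so a unique solution mod 1740 exists.
Back-substitute for the Bézout coefficients:
1 = 153 − 8·19
1 = −8·478 + 25·153
1 = 25·631 − 33·478
1 = −33·1740 + 91·631
So 631·(91) ≡ 1 (mod 1740), giving 631⁻¹ ≡ 91.
x ≡ 631⁻¹·944 ≡ 91·944 ≡ 644 (mod 1740).

644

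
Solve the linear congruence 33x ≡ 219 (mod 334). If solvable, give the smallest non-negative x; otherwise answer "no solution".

First find gcd(33, 334):
334 = 10·33 + 4
33 = 8·4 + 1
4 = 4·1 + 0
gcd = 1, so a unique solution mod 334 exists.
Back-substitute for the Bézout coefficients:
1 = 33 − 8·4
1 = −8·334 + 81·33
So 33·(81) ≡ 1 (mod 334), giving 33⁻¹ ≡ 81.
x ≡ 33⁻¹·219 ≡ 81·219 ≡ 37 (mod 334).

37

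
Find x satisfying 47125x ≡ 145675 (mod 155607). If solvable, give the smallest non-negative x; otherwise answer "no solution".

129937

First find gcd(47125, 155607):
155607 = 3·47125 + 14232
47125 = 3·14232 + 4429
14232 = 3·4429 + 945
4429 = 4·945 + 649
945 = 1·649 + 296
649 = 2·296 + 57
296 = 5·57 + 11
57 = 5·11 + 2
11 = 5·2 + 1
2 = 2·1 + 0
gcd = 1, so a unique solution mod 155607 exists.
Back-substitute for the Bézout coefficients:
1 = 11 − 5·2
1 = −5·57 + 26·11
1 = 26·296 − 135·57
1 = −135·649 + 296·296
1 = 296·945 − 431·649
1 = −431·4429 + 2020·945
1 = 2020·14232 − 6491·4429
1 = −6491·47125 + 21493·14232
1 = 21493·155607 − 70970·47125
So 47125·(-70970) ≡ 1 (mod 155607), giving 47125⁻¹ ≡ 84637.
x ≡ 47125⁻¹·145675 ≡ 84637·145675 ≡ 129937 (mod 155607).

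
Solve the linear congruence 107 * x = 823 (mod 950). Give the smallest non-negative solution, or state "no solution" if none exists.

First find gcd(107, 950):
950 = 8×107 + 94
107 = 1×94 + 13
94 = 7×13 + 3
13 = 4×3 + 1
3 = 3×1 + 0
gcd = 1, so a unique solution mod 950 exists.
Back-substitute for the Bézout coefficients:
1 = 13 − 4·3
1 = −4·94 + 29·13
1 = 29·107 − 33·94
1 = −33·950 + 293·107
So 107·(293) ≡ 1 (mod 950), giving 107⁻¹ ≡ 293.
x ≡ 107⁻¹·823 ≡ 293·823 ≡ 789 (mod 950).

789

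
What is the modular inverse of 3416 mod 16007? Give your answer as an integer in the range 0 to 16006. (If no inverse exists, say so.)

gcd(16007, 3416) by repeated division:
16007 = 4×3416 + 2343
3416 = 1×2343 + 1073
2343 = 2×1073 + 197
1073 = 5×197 + 88
197 = 2×88 + 21
88 = 4×21 + 4
21 = 5×4 + 1
4 = 4×1 + 0
gcd = 1, so the inverse exists. Back-substitute:
1 = 21 − 5·4
1 = −5·88 + 21·21
1 = 21·197 − 47·88
1 = −47·1073 + 256·197
1 = 256·2343 − 559·1073
1 = −559·3416 + 815·2343
1 = 815·16007 − 3819·3416
Thus 3416·(-3819) ≡ 1 (mod 16007); reducing, -3819 mod 16007 = 12188.

12188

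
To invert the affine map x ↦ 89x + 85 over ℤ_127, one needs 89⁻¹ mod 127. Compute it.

gcd(127, 89) by repeated division:
127 = 1*89 + 38
89 = 2*38 + 13
38 = 2*13 + 12
13 = 1*12 + 1
12 = 12*1 + 0
gcd = 1, so the inverse exists. Back-substitute:
1 = 13 − 12
1 = −38 + 3·13
1 = 3·89 − 7·38
1 = −7·127 + 10·89
So 89·10 ≡ 1 (mod 127).

10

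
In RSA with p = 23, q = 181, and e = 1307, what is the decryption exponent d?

φ(n) = (p−1)(q−1) = 22·180 = 3960.
Need d with 1307·d ≡ 1 (mod 3960). Apply the extended Euclidean algorithm:
3960 = 3*1307 + 39
1307 = 33*39 + 20
39 = 1*20 + 19
20 = 1*19 + 1
19 = 19*1 + 0
Back-substitute:
1 = 20 − 19
1 = −39 + 2·20
1 = 2·1307 − 67·39
1 = −67·3960 + 203·1307
So 1307·203 ≡ 1 (mod 3960), hence d = 203.

203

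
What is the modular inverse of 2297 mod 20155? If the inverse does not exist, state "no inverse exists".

16303

Run Euclid on (20155, 2297):
20155 = 8*2297 + 1779
2297 = 1*1779 + 518
1779 = 3*518 + 225
518 = 2*225 + 68
225 = 3*68 + 21
68 = 3*21 + 5
21 = 4*5 + 1
5 = 5*1 + 0
Since gcd(2297, 20155) = 1, back-substitute to write 1 as a combination:
1 = 21 − 4·5
1 = −4·68 + 13·21
1 = 13·225 − 43·68
1 = −43·518 + 99·225
1 = 99·1779 − 340·518
1 = −340·2297 + 439·1779
1 = 439·20155 − 3852·2297
Hence 2297⁻¹ ≡ -3852 ≡ 16303 (mod 20155).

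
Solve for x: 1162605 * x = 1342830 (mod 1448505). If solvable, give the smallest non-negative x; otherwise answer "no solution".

53629

First find gcd(1162605, 1448505):
1448505 = 1·1162605 + 285900
1162605 = 4·285900 + 19005
285900 = 15·19005 + 825
19005 = 23·825 + 30
825 = 27·30 + 15
30 = 2·15 + 0
gcd = 15 and 15 | 1342830, so solutions exist. Divide through by 15: 77507x ≡ 89522 (mod 96567).
Now find 77507⁻¹ mod 96567:
96567 = 1×77507 + 19060
77507 = 4×19060 + 1267
19060 = 15×1267 + 55
1267 = 23×55 + 2
55 = 27×2 + 1
2 = 2×1 + 0
Back-substitute:
1 = 55 − 27·2
1 = −27·1267 + 622·55
1 = 622·19060 − 9357·1267
1 = −9357·77507 + 38050·19060
1 = 38050·96567 − 47407·77507
So 77507·(-47407) ≡ 1 (mod 96567), i.e. 77507⁻¹ ≡ 49160.
Then x ≡ 49160·89522 ≡ 53629 (mod 96567); the smallest non-negative solution is x = 53629.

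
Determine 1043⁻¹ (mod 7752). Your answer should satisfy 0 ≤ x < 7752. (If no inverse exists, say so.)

Extended Euclidean algorithm:
7752 = 7·1043 + 451
1043 = 2·451 + 141
451 = 3·141 + 28
141 = 5·28 + 1
28 = 28·1 + 0
Since gcd(1043, 7752) = 1, back-substitute to write 1 as a combination:
1 = 141 − 5·28
1 = −5·451 + 16·141
1 = 16·1043 − 37·451
1 = −37·7752 + 275·1043
So 1043·275 ≡ 1 (mod 7752).

275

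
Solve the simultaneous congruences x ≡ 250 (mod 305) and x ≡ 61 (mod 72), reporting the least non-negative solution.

8485

Write x = 250 + 305·k. Then 305·k ≡ 61 − 250 ≡ 27 (mod 72).
Need 305⁻¹ mod 72. Extended Euclid on (72, 17):
72 = 4×17 + 4
17 = 4×4 + 1
4 = 4×1 + 0
Back-substitute:
1 = 17 − 4·4
1 = −4·72 + 17·17
305⁻¹ ≡ 17 (mod 72), so k ≡ 17·27 ≡ 27 (mod 72).
x = 250 + 305·27 = 8485.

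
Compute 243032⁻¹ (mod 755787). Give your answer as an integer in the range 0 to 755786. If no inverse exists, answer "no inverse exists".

Apply the Euclidean algorithm to 755787 and 243032:
755787 = 3×243032 + 26691
243032 = 9×26691 + 2813
26691 = 9×2813 + 1374
2813 = 2×1374 + 65
1374 = 21×65 + 9
65 = 7×9 + 2
9 = 4×2 + 1
2 = 2×1 + 0
gcd = 1, so the inverse exists. Back-substitute:
1 = 9 − 4·2
1 = −4·65 + 29·9
1 = 29·1374 − 613·65
1 = −613·2813 + 1255·1374
1 = 1255·26691 − 11908·2813
1 = −11908·243032 + 108427·26691
1 = 108427·755787 − 337189·243032
Hence 243032⁻¹ ≡ -337189 ≡ 418598 (mod 755787).

418598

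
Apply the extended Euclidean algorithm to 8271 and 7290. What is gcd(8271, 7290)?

9

Apply Euclid's algorithm to 8271 and 7290:
8271 = 1×7290 + 981
7290 = 7×981 + 423
981 = 2×423 + 135
423 = 3×135 + 18
135 = 7×18 + 9
18 = 2×9 + 0
gcd(8271, 7290) = 9.
Working backward:
9 = 135 − 7·18
9 = −7·423 + 22·135
9 = 22·981 − 51·423
9 = −51·7290 + 379·981
9 = 379·8271 − 430·7290
So 9 = (379)·8271 + (-430)·7290.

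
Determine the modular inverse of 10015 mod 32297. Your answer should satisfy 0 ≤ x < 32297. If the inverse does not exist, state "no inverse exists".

1764

Apply the Euclidean algorithm to 32297 and 10015:
32297 = 3·10015 + 2252
10015 = 4·2252 + 1007
2252 = 2·1007 + 238
1007 = 4·238 + 55
238 = 4·55 + 18
55 = 3·18 + 1
18 = 18·1 + 0
The gcd is 1. Working backward:
1 = 55 − 3·18
1 = −3·238 + 13·55
1 = 13·1007 − 55·238
1 = −55·2252 + 123·1007
1 = 123·10015 − 547·2252
1 = −547·32297 + 1764·10015
So 10015·1764 ≡ 1 (mod 32297).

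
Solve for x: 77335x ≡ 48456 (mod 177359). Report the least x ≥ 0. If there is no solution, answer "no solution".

First find gcd(77335, 177359):
177359 = 2*77335 + 22689
77335 = 3*22689 + 9268
22689 = 2*9268 + 4153
9268 = 2*4153 + 962
4153 = 4*962 + 305
962 = 3*305 + 47
305 = 6*47 + 23
47 = 2*23 + 1
23 = 23*1 + 0
gcd = 1, so a unique solution mod 177359 exists.
Back-substitute for the Bézout coefficients:
1 = 47 − 2·23
1 = −2·305 + 13·47
1 = 13·962 − 41·305
1 = −41·4153 + 177·962
1 = 177·9268 − 395·4153
1 = −395·22689 + 967·9268
1 = 967·77335 − 3296·22689
1 = −3296·177359 + 7559·77335
So 77335·(7559) ≡ 1 (mod 177359), giving 77335⁻¹ ≡ 7559.
x ≡ 77335⁻¹·48456 ≡ 7559·48456 ≡ 32569 (mod 177359).

32569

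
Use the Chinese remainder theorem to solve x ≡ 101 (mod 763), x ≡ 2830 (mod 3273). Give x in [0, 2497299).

Write x = 101 + 763·k. Then 763·k ≡ 2830 − 101 ≡ 2729 (mod 3273).
Need 763⁻¹ mod 3273. Extended Euclid on (3273, 763):
3273 = 4·763 + 221
763 = 3·221 + 100
221 = 2·100 + 21
100 = 4·21 + 16
21 = 1·16 + 5
16 = 3·5 + 1
5 = 5·1 + 0
Back-substitute:
1 = 16 − 3·5
1 = −3·21 + 4·16
1 = 4·100 − 19·21
1 = −19·221 + 42·100
1 = 42·763 − 145·221
1 = −145·3273 + 622·763
763⁻¹ ≡ 622 (mod 3273), so k ≡ 622·2729 ≡ 2024 (mod 3273).
x = 101 + 763·2024 = 1544413.

1544413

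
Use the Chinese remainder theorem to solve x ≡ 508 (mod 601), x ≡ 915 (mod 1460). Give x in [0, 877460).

76835

Write x = 508 + 601·k. Then 601·k ≡ 915 − 508 ≡ 407 (mod 1460).
Need 601⁻¹ mod 1460. Extended Euclid on (1460, 601):
1460 = 2×601 + 258
601 = 2×258 + 85
258 = 3×85 + 3
85 = 28×3 + 1
3 = 3×1 + 0
Back-substitute:
1 = 85 − 28·3
1 = −28·258 + 85·85
1 = 85·601 − 198·258
1 = −198·1460 + 481·601
601⁻¹ ≡ 481 (mod 1460), so k ≡ 481·407 ≡ 127 (mod 1460).
x = 508 + 601·127 = 76835.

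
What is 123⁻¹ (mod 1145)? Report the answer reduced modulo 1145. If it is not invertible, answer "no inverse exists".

512

Apply the Euclidean algorithm to 1145 and 123:
1145 = 9*123 + 38
123 = 3*38 + 9
38 = 4*9 + 2
9 = 4*2 + 1
2 = 2*1 + 0
gcd = 1, so the inverse exists. Back-substitute:
1 = 9 − 4·2
1 = −4·38 + 17·9
1 = 17·123 − 55·38
1 = −55·1145 + 512·123
So 123·512 ≡ 1 (mod 1145).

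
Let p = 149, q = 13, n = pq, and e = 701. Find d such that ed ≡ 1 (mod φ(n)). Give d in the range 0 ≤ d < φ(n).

φ(n) = (p−1)(q−1) = 148·12 = 1776.
Need d with 701·d ≡ 1 (mod 1776). Apply the extended Euclidean algorithm:
1776 = 2*701 + 374
701 = 1*374 + 327
374 = 1*327 + 47
327 = 6*47 + 45
47 = 1*45 + 2
45 = 22*2 + 1
2 = 2*1 + 0
Back-substitute:
1 = 45 − 22·2
1 = −22·47 + 23·45
1 = 23·327 − 160·47
1 = −160·374 + 183·327
1 = 183·701 − 343·374
1 = −343·1776 + 869·701
So 701·869 ≡ 1 (mod 1776), hence d = 869.

869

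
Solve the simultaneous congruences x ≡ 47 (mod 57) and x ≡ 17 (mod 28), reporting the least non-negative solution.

Write x = 47 + 57·k. Then 57·k ≡ 17 − 47 ≡ 26 (mod 28).
Need 57⁻¹ mod 28. Extended Euclid on (28, 1):
28 = 28×1 + 0
57⁻¹ ≡ 1 (mod 28), so k ≡ 1·26 ≡ 26 (mod 28).
x = 47 + 57·26 = 1529.

1529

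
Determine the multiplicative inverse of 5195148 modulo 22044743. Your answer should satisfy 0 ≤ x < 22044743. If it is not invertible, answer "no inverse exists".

no inverse exists

Euclidean algorithm on 22044743, 5195148:
22044743 = 4*5195148 + 1264151
5195148 = 4*1264151 + 138544
1264151 = 9*138544 + 17255
138544 = 8*17255 + 504
17255 = 34*504 + 119
504 = 4*119 + 28
119 = 4*28 + 7
28 = 4*7 + 0
The gcd is 7, not 1, hence no inverse exists.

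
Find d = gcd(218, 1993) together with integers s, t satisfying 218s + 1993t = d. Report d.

Apply Euclid's algorithm to 1993 and 218:
1993 = 9*218 + 31
218 = 7*31 + 1
31 = 31*1 + 0
gcd(218, 1993) = 1.
Back-substituting:
1 = 218 − 7·31
1 = −7·1993 + 64·218
So 1 = (-7)·1993 + (64)·218.

1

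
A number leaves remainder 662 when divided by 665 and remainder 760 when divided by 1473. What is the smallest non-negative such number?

Write x = 662 + 665·k. Then 665·k ≡ 760 − 662 ≡ 98 (mod 1473).
Need 665⁻¹ mod 1473. Extended Euclid on (1473, 665):
1473 = 2*665 + 143
665 = 4*143 + 93
143 = 1*93 + 50
93 = 1*50 + 43
50 = 1*43 + 7
43 = 6*7 + 1
7 = 7*1 + 0
Back-substitute:
1 = 43 − 6·7
1 = −6·50 + 7·43
1 = 7·93 − 13·50
1 = −13·143 + 20·93
1 = 20·665 − 93·143
1 = −93·1473 + 206·665
665⁻¹ ≡ 206 (mod 1473), so k ≡ 206·98 ≡ 1039 (mod 1473).
x = 662 + 665·1039 = 691597.

691597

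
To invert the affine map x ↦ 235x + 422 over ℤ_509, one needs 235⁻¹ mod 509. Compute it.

Run Euclid on (509, 235):
509 = 2·235 + 39
235 = 6·39 + 1
39 = 39·1 + 0
Since gcd(235, 509) = 1, back-substitute to write 1 as a combination:
1 = 235 − 6·39
1 = −6·509 + 13·235
So 235·13 ≡ 1 (mod 509).

13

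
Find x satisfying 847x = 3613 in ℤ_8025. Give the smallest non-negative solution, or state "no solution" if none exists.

5329

First find gcd(847, 8025):
8025 = 9·847 + 402
847 = 2·402 + 43
402 = 9·43 + 15
43 = 2·15 + 13
15 = 1·13 + 2
13 = 6·2 + 1
2 = 2·1 + 0
gcd = 1, so a unique solution mod 8025 exists.
Back-substitute for the Bézout coefficients:
1 = 13 − 6·2
1 = −6·15 + 7·13
1 = 7·43 − 20·15
1 = −20·402 + 187·43
1 = 187·847 − 394·402
1 = −394·8025 + 3733·847
So 847·(3733) ≡ 1 (mod 8025), giving 847⁻¹ ≡ 3733.
x ≡ 847⁻¹·3613 ≡ 3733·3613 ≡ 5329 (mod 8025).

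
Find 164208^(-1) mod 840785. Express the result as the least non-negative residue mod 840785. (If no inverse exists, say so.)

Euclidean algorithm on 840785, 164208:
840785 = 5·164208 + 19745
164208 = 8·19745 + 6248
19745 = 3·6248 + 1001
6248 = 6·1001 + 242
1001 = 4·242 + 33
242 = 7·33 + 11
33 = 3·11 + 0
gcd(164208, 840785) = 11 ≠ 1, so 164208 has no multiplicative inverse modulo 840785.

no inverse exists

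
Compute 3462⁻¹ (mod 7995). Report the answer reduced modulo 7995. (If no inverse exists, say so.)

no inverse exists

Euclidean algorithm on 7995, 3462:
7995 = 2·3462 + 1071
3462 = 3·1071 + 249
1071 = 4·249 + 75
249 = 3·75 + 24
75 = 3·24 + 3
24 = 8·3 + 0
gcd(3462, 7995) = 3 ≠ 1, so 3462 has no multiplicative inverse modulo 7995.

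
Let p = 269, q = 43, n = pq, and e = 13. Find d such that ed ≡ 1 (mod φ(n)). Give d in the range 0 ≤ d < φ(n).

6061

φ(n) = (p−1)(q−1) = 268·42 = 11256.
Need d with 13·d ≡ 1 (mod 11256). Apply the extended Euclidean algorithm:
11256 = 865×13 + 11
13 = 1×11 + 2
11 = 5×2 + 1
2 = 2×1 + 0
Back-substitute:
1 = 11 − 5·2
1 = −5·13 + 6·11
1 = 6·11256 − 5195·13
So 13·(-5195) ≡ 1 (mod 11256), hence d ≡ -5195 ≡ 6061 (mod 11256).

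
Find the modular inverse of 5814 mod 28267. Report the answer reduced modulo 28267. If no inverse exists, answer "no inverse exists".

20065

gcd(28267, 5814) by repeated division:
28267 = 4·5814 + 5011
5814 = 1·5011 + 803
5011 = 6·803 + 193
803 = 4·193 + 31
193 = 6·31 + 7
31 = 4·7 + 3
7 = 2·3 + 1
3 = 3·1 + 0
gcd = 1, so the inverse exists. Back-substitute:
1 = 7 − 2·3
1 = −2·31 + 9·7
1 = 9·193 − 56·31
1 = −56·803 + 233·193
1 = 233·5011 − 1454·803
1 = −1454·5814 + 1687·5011
1 = 1687·28267 − 8202·5814
Hence 5814⁻¹ ≡ -8202 ≡ 20065 (mod 28267).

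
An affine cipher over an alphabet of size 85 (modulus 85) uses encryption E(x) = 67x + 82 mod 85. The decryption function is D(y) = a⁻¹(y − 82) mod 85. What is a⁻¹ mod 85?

33

Apply the Euclidean algorithm to 85 and 67:
85 = 1·67 + 18
67 = 3·18 + 13
18 = 1·13 + 5
13 = 2·5 + 3
5 = 1·3 + 2
3 = 1·2 + 1
2 = 2·1 + 0
The gcd is 1. Working backward:
1 = 3 − 2
1 = −5 + 2·3
1 = 2·13 − 5·5
1 = −5·18 + 7·13
1 = 7·67 − 26·18
1 = −26·85 + 33·67
So 67·33 ≡ 1 (mod 85).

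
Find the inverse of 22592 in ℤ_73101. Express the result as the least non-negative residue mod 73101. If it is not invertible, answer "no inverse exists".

22349

Run Euclid on (73101, 22592):
73101 = 3·22592 + 5325
22592 = 4·5325 + 1292
5325 = 4·1292 + 157
1292 = 8·157 + 36
157 = 4·36 + 13
36 = 2·13 + 10
13 = 1·10 + 3
10 = 3·3 + 1
3 = 3·1 + 0
gcd = 1, so the inverse exists. Back-substitute:
1 = 10 − 3·3
1 = −3·13 + 4·10
1 = 4·36 − 11·13
1 = −11·157 + 48·36
1 = 48·1292 − 395·157
1 = −395·5325 + 1628·1292
1 = 1628·22592 − 6907·5325
1 = −6907·73101 + 22349·22592
So 22592·22349 ≡ 1 (mod 73101).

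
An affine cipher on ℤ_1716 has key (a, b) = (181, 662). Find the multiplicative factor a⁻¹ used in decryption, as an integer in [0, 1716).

Run Euclid on (1716, 181):
1716 = 9·181 + 87
181 = 2·87 + 7
87 = 12·7 + 3
7 = 2·3 + 1
3 = 3·1 + 0
The gcd is 1. Working backward:
1 = 7 − 2·3
1 = −2·87 + 25·7
1 = 25·181 − 52·87
1 = −52·1716 + 493·181
So 181·493 ≡ 1 (mod 1716).

493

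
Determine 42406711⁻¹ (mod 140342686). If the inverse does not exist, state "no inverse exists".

3759725

gcd(140342686, 42406711) by repeated division:
140342686 = 3·42406711 + 13122553
42406711 = 3·13122553 + 3039052
13122553 = 4·3039052 + 966345
3039052 = 3·966345 + 140017
966345 = 6·140017 + 126243
140017 = 1·126243 + 13774
126243 = 9·13774 + 2277
13774 = 6·2277 + 112
2277 = 20·112 + 37
112 = 3·37 + 1
37 = 37·1 + 0
Since gcd(42406711, 140342686) = 1, back-substitute to write 1 as a combination:
1 = 112 − 3·37
1 = −3·2277 + 61·112
1 = 61·13774 − 369·2277
1 = −369·126243 + 3382·13774
1 = 3382·140017 − 3751·126243
1 = −3751·966345 + 25888·140017
1 = 25888·3039052 − 81415·966345
1 = −81415·13122553 + 351548·3039052
1 = 351548·42406711 − 1136059·13122553
1 = −1136059·140342686 + 3759725·42406711
So 42406711·3759725 ≡ 1 (mod 140342686).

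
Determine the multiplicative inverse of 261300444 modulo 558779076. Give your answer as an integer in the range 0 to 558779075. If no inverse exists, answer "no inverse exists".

no inverse exists

Compute gcd(261300444, 558779076):
558779076 = 2×261300444 + 36178188
261300444 = 7×36178188 + 8053128
36178188 = 4×8053128 + 3965676
8053128 = 2×3965676 + 121776
3965676 = 32×121776 + 68844
121776 = 1×68844 + 52932
68844 = 1×52932 + 15912
52932 = 3×15912 + 5196
15912 = 3×5196 + 324
5196 = 16×324 + 12
324 = 27×12 + 0
gcd(261300444, 558779076) = 12 ≠ 1, so 261300444 has no multiplicative inverse modulo 558779076.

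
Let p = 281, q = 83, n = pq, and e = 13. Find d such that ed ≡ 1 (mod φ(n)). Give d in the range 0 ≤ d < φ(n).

10597

φ(n) = (p−1)(q−1) = 280·82 = 22960.
Need d with 13·d ≡ 1 (mod 22960). Apply the extended Euclidean algorithm:
22960 = 1766×13 + 2
13 = 6×2 + 1
2 = 2×1 + 0
Back-substitute:
1 = 13 − 6·2
1 = −6·22960 + 10597·13
So 13·10597 ≡ 1 (mod 22960), hence d = 10597.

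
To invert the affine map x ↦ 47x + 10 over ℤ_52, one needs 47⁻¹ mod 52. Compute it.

31

Extended Euclidean algorithm:
52 = 1*47 + 5
47 = 9*5 + 2
5 = 2*2 + 1
2 = 2*1 + 0
gcd = 1, so the inverse exists. Back-substitute:
1 = 5 − 2·2
1 = −2·47 + 19·5
1 = 19·52 − 21·47
So 47·(-21) ≡ 1 (mod 52), and -21 ≡ 31 (mod 52).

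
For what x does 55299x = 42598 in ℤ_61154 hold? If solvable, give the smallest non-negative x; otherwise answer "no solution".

First find gcd(55299, 61154):
61154 = 1*55299 + 5855
55299 = 9*5855 + 2604
5855 = 2*2604 + 647
2604 = 4*647 + 16
647 = 40*16 + 7
16 = 2*7 + 2
7 = 3*2 + 1
2 = 2*1 + 0
gcd = 1, so a unique solution mod 61154 exists.
Back-substitute for the Bézout coefficients:
1 = 7 − 3·2
1 = −3·16 + 7·7
1 = 7·647 − 283·16
1 = −283·2604 + 1139·647
1 = 1139·5855 − 2561·2604
1 = −2561·55299 + 24188·5855
1 = 24188·61154 − 26749·55299
So 55299·(-26749) ≡ 1 (mod 61154), giving 55299⁻¹ ≡ 34405.
x ≡ 55299⁻¹·42598 ≡ 34405·42598 ≡ 28580 (mod 61154).

28580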